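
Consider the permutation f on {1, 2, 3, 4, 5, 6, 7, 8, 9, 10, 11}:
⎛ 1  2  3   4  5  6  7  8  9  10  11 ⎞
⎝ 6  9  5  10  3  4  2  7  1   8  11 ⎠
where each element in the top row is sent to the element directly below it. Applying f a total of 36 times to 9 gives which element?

10

Tracing 9 → 1 → … returns to 9 after 8 steps, so 9 lies in an 8-cycle (1 6 4 10 8 7 2 9).
Powers repeat with period 8 on this cycle, and 36 mod 8 = 4, so f^36(9) = f^4(9).
Stepping 4 places around the cycle: 9 → 1 → 6 → 4 → 10.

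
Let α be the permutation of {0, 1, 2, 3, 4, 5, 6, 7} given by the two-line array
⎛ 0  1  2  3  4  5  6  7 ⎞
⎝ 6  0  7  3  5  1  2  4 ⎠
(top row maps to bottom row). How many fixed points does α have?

1

The fixed points (elements with α(x) = x) are {3}, so there is 1.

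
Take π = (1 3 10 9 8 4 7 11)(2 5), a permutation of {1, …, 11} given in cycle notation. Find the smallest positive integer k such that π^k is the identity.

The cycle type of π is (8, 2, 1).
The order of π is the least common multiple of its cycle lengths: lcm(8, 2) = 8.

8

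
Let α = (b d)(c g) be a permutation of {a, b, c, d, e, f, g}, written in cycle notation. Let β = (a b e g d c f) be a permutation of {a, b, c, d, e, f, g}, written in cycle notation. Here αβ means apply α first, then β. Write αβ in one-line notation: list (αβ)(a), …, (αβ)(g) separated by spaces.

b c d e g a f

Chase each element through α then β: a → a → b; b → d → c; c → g → d; d → b → e; e → e → g; f → f → a; g → c → f.
Collecting the images, αβ = [b c d e g a f].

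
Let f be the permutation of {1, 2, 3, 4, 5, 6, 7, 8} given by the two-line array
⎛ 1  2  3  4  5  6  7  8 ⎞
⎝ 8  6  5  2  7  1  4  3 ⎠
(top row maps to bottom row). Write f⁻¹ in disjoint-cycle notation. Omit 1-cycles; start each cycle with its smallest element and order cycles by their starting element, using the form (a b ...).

(1 6 2 4 7 5 3 8)

The cycle decomposition of f is (1 8 3 5 7 4 2 6).
Reversing each cycle (and rotating so the smallest element leads) gives f⁻¹ = (1 6 2 4 7 5 3 8).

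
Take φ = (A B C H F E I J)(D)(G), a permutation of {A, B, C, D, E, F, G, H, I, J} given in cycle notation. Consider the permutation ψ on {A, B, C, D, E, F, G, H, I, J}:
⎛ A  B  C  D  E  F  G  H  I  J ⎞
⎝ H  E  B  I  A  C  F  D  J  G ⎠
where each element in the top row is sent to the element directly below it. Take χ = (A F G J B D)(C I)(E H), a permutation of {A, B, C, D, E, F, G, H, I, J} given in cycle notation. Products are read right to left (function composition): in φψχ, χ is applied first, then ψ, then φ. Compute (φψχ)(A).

H

Chase A: χ(A) = F; ψ(F) = C; φ(C) = H. Hence (φψχ)(A) = H.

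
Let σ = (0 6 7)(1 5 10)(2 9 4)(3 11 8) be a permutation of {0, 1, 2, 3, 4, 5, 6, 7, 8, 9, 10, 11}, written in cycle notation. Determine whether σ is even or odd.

even

The cycle lengths are 3, 3, 3, 3.
A cycle is odd iff its length is even; σ has 0 even-length cycles, so sgn(σ) = (−1)^0 and σ is even.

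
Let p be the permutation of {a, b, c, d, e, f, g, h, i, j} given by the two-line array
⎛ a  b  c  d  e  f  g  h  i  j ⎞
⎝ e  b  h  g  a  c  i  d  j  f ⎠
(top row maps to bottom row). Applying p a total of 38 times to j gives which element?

Tracing j → f → … returns to j after 7 steps, so j lies in a 7-cycle (c, h, d, g, i, j, f).
Since the cycle has length 7, p^38 acts on it the same as p^3 (38 mod 7 = 3).
Advancing 3 steps from j: j → f → c → h.

h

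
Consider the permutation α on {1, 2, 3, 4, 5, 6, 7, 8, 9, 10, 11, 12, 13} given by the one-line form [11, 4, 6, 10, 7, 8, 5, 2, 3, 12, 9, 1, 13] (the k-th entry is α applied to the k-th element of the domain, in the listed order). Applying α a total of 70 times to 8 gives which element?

Tracing 8 → 2 → … returns to 8 after 10 steps, so 8 lies in a 10-cycle (1 11 9 3 6 8 2 4 10 12).
On a 10-cycle, α^10 is the identity, so α^70 = α^0 there (70 ≡ 0 mod 10).
So α^70(8) = 8.

8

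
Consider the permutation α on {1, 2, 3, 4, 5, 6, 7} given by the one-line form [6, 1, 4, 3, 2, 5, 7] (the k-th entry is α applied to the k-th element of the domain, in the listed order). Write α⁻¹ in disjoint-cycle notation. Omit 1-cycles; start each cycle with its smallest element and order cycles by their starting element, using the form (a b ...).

(1 2 5 6)(3 4)

The cycle decomposition of α is (1 6 5 2)(3 4).
The inverse reverses every cycle; in canonical form, α⁻¹ = (1 2 5 6)(3 4).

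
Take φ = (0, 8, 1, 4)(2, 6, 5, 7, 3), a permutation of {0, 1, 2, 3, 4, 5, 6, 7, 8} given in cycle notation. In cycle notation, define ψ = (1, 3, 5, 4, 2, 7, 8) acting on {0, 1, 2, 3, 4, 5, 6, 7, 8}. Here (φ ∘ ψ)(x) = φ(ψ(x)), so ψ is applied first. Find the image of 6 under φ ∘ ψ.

5

(φ ∘ ψ)(6) = φ(ψ(6)). ψ(6) = 6, then φ(6) = 5. So (φ ∘ ψ)(6) = 5.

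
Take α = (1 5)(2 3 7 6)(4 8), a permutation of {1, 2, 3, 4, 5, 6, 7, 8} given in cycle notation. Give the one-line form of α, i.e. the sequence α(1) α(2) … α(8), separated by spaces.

5 3 7 8 1 2 6 4

Image by image: 1→5, 2→3, 3→7, 4→8, 5→1, 6→2, 7→6, 8→4.
Listing these in domain order gives 5 3 7 8 1 2 6 4.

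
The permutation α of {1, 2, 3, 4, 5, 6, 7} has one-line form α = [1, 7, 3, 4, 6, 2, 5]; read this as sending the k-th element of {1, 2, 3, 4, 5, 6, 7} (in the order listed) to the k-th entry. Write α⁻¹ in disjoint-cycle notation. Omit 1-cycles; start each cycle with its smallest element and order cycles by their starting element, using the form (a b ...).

(2 6 5 7)

First write α in disjoint cycles: (2 7 5 6).
The inverse reverses every cycle; in canonical form, α⁻¹ = (2 6 5 7).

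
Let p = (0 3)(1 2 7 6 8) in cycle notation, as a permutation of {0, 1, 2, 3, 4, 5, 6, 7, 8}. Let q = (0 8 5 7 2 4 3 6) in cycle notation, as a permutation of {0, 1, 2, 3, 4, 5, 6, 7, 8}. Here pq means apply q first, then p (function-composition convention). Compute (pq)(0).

1

(pq)(0) = p(q(0)). q(0) = 8, then p(8) = 1. So (pq)(0) = 1.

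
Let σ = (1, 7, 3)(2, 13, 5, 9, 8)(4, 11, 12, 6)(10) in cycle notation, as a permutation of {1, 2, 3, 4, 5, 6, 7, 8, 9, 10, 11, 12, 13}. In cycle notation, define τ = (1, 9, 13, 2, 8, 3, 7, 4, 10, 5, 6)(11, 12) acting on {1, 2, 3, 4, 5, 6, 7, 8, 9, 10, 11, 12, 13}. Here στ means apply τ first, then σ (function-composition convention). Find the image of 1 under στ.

First apply τ: τ(1) = 9, then σ(9) = 8. Thus (στ)(1) = 8.

8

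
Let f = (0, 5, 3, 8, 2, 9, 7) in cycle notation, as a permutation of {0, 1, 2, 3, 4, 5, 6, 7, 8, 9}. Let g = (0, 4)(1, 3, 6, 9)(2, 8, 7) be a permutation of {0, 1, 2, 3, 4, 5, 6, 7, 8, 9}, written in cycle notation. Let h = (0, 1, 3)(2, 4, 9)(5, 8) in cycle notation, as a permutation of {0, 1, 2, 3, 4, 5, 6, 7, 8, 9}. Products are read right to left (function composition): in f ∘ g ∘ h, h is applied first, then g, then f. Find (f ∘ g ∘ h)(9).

Apply the permutations in order: h(9) = 2, then g(2) = 8, then f(8) = 2. So (f ∘ g ∘ h)(9) = 2.

2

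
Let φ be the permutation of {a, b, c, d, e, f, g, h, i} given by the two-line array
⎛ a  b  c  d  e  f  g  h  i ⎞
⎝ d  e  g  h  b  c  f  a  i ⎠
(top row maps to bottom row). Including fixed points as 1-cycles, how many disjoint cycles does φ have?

4

The cycle decomposition is (a, d, h)(b, e)(c, g, f)(i), which has 4 cycles (counting 1-cycles).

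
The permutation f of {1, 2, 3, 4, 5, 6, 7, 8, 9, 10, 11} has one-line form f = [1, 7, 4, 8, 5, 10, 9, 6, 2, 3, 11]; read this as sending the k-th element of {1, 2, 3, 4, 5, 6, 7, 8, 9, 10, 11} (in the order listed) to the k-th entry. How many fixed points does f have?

The fixed points (elements with f(x) = x) are {1, 5, 11}, so there are 3.

3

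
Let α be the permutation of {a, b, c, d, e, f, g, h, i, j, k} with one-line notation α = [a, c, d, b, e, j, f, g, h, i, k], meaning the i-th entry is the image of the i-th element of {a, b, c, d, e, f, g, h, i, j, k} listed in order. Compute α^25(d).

b

Tracing d → b → … returns to d after 3 steps, so d lies in a 3-cycle (b c d).
Since the cycle has length 3, α^25 acts on it the same as α^1 (25 mod 3 = 1).
Advancing 1 step from d: d → b.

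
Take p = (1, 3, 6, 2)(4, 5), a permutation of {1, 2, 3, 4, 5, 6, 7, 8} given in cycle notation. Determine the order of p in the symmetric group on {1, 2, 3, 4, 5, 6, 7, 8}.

4

The cycle type of p is (4, 2, 1, 1).
Since disjoint cycles commute, ord(p) = lcm(4, 2) = 4.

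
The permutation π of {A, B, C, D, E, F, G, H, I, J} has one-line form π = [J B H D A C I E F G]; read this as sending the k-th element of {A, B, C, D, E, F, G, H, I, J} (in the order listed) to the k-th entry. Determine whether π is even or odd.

odd

In disjoint-cycle form the cycle lengths are 8, 1, 1.
A cycle is odd iff its length is even; π has 1 even-length cycle, so sgn(π) = (−1)^1 and π is odd.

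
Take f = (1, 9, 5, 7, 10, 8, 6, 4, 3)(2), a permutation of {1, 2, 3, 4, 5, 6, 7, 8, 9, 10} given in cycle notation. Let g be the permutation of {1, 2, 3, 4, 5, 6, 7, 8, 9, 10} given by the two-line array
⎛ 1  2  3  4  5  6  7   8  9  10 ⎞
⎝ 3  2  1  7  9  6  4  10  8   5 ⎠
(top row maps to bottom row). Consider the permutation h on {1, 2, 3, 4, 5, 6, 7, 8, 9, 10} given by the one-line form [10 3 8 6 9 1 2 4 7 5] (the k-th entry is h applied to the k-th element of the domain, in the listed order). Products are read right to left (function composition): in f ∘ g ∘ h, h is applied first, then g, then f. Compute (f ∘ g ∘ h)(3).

Apply the permutations in order: h(3) = 8, then g(8) = 10, then f(10) = 8. So (f ∘ g ∘ h)(3) = 8.

8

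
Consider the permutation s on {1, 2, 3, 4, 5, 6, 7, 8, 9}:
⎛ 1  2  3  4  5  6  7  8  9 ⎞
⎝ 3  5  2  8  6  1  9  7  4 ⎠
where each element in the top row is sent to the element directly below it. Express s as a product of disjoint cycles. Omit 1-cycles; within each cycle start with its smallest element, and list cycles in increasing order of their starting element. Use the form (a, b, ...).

(1, 3, 2, 5, 6)(4, 8, 7, 9)

Start at 1 and follow images: 1 → 3 → 2 → 5 → 6 → 1, giving the cycle (1, 3, 2, 5, 6).
Repeating from the next unused element and collecting all non-trivial cycles gives (1, 3, 2, 5, 6)(4, 8, 7, 9).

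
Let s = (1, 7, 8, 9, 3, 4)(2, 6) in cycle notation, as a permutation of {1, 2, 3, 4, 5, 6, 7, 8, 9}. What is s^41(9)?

9 lies in the 6-cycle (1, 7, 8, 9, 3, 4).
Powers repeat with period 6 on this cycle, and 41 mod 6 = 5, so s^41(9) = s^5(9).
Advancing 5 steps from 9: 9 → 3 → 4 → 1 → 7 → 8.

8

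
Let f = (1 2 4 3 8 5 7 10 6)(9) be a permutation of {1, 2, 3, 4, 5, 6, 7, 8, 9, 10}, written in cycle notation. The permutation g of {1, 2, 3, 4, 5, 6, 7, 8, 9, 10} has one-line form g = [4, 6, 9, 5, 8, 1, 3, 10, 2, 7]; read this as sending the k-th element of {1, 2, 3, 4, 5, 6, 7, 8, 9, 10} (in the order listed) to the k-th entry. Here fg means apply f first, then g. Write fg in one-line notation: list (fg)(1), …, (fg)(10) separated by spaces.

For each element, apply f then g: 1 → 2 → 6; 2 → 4 → 5; 3 → 8 → 10; 4 → 3 → 9; 5 → 7 → 3; 6 → 1 → 4; 7 → 10 → 7; 8 → 5 → 8; 9 → 9 → 2; 10 → 6 → 1.
So fg in one-line form is 6 5 10 9 3 4 7 8 2 1.

6 5 10 9 3 4 7 8 2 1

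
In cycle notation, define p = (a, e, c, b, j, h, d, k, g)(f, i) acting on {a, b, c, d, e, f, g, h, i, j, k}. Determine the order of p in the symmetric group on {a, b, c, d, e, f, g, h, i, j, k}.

18

The disjoint cycles have lengths 9, 2.
Since disjoint cycles commute, ord(p) = lcm(9, 2) = 18.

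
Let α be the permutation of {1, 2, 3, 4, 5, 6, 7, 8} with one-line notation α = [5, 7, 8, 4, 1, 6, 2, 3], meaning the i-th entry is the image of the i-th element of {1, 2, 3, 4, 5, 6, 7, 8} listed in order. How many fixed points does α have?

2

The fixed points (elements with α(x) = x) are {4, 6}, so there are 2.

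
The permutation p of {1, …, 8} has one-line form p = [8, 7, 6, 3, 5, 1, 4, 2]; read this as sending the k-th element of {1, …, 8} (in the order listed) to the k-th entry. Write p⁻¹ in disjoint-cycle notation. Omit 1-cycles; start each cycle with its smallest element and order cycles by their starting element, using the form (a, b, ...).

(1, 6, 3, 4, 7, 2, 8)

The cycle decomposition of p is (1, 8, 2, 7, 4, 3, 6).
Reversing each cycle (and rotating so the smallest element leads) gives p⁻¹ = (1, 6, 3, 4, 7, 2, 8).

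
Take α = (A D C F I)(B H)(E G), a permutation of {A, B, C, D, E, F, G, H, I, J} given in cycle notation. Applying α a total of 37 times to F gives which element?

F lies in the 5-cycle (A D C F I).
Powers repeat with period 5 on this cycle, and 37 mod 5 = 2, so α^37(F) = α^2(F).
Advancing 2 steps from F: F → I → A.

A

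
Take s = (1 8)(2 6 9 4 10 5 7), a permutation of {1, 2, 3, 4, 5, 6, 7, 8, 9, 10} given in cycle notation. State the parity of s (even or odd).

odd

The cycle lengths are 7, 2, 1.
A cycle of length ℓ contributes ℓ−1 transpositions, so s is a product of 6 + 1 = 7 transpositions — odd.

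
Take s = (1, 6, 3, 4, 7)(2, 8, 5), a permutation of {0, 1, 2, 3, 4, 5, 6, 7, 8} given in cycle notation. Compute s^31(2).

8

2 lies in the 3-cycle (2, 8, 5).
Since the cycle has length 3, s^31 acts on it the same as s^1 (31 mod 3 = 1).
Advancing 1 step from 2: 2 → 8.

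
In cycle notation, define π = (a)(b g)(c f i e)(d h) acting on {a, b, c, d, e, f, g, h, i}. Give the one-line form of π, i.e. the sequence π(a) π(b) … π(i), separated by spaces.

Reading each image from the cycles: a↦a, b↦g, c↦f, d↦h, e↦c, f↦i, g↦b, h↦d, i↦e.
Listing these in domain order gives a g f h c i b d e.

a g f h c i b d e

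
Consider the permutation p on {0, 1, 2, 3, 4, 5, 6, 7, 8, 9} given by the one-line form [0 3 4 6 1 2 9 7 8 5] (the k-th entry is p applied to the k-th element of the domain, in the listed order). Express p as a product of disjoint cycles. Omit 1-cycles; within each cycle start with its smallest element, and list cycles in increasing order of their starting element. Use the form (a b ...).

(1 3 6 9 5 2 4)

Iterating p from 1 gives 1 → 3 → 6 → 9 → 5 → 2 → 4 → 1; that is the 7-cycle (1 3 6 9 5 2 4).
Repeating from the next unused element and collecting all non-trivial cycles gives (1 3 6 9 5 2 4).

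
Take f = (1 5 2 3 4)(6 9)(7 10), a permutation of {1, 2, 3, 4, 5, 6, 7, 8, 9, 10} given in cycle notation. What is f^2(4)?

5

4 lies in the 5-cycle (1 5 2 3 4).
Stepping 2 places around the cycle: 4 → 1 → 5.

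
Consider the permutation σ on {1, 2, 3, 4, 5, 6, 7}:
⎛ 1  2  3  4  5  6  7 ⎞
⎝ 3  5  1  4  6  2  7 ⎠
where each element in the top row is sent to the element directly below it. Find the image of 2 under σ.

The entry below 2 in the array is 5, so σ(2) = 5.

5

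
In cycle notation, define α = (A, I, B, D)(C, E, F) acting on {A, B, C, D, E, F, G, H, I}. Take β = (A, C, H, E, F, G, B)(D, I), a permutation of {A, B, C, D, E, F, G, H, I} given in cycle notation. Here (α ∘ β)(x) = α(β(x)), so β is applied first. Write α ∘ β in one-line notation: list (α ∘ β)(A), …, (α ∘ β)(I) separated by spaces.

E I H B C G D F A

For each element, apply β then α: A → C → E; B → A → I; C → H → H; D → I → B; E → F → C; F → G → G; G → B → D; H → E → F; I → D → A.
Collecting the images, α ∘ β = [E I H B C G D F A].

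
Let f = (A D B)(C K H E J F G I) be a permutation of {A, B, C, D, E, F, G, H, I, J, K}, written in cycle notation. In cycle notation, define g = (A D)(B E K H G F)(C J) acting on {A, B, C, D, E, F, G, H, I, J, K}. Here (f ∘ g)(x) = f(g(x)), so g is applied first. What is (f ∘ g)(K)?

E

(f ∘ g)(K) = f(g(K)). g(K) = H, then f(H) = E. So (f ∘ g)(K) = E.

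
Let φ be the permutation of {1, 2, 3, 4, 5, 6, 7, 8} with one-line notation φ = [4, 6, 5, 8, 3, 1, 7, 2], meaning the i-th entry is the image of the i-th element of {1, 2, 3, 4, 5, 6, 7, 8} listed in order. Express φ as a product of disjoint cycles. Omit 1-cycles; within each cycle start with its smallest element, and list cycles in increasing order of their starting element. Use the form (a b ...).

(1 4 8 2 6)(3 5)

Start at 1 and follow images: 1 → 4 → 8 → 2 → 6 → 1, giving the cycle (1 4 8 2 6).
Continuing from each remaining unvisited element yields (1 4 8 2 6)(3 5).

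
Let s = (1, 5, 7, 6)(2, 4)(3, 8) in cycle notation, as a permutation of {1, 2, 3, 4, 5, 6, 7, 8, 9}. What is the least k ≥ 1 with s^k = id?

4

The disjoint cycles have lengths 4, 2, 2, 1.
The order is lcm(4, 2, 2) = 4.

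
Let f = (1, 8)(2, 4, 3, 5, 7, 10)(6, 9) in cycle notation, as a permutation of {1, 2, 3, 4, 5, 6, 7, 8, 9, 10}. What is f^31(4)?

3

4 lies in the 6-cycle (2, 4, 3, 5, 7, 10).
Powers repeat with period 6 on this cycle, and 31 mod 6 = 1, so f^31(4) = f^1(4).
Advancing 1 step from 4: 4 → 3.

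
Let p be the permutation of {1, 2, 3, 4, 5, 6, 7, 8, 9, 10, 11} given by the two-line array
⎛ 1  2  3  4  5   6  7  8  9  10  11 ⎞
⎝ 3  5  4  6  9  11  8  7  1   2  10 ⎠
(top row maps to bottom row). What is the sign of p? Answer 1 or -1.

In disjoint-cycle form the cycle lengths are 9, 2.
A cycle is odd iff its length is even; p has 1 even-length cycle, so sgn(p) = (−1)^1 and p is odd.

-1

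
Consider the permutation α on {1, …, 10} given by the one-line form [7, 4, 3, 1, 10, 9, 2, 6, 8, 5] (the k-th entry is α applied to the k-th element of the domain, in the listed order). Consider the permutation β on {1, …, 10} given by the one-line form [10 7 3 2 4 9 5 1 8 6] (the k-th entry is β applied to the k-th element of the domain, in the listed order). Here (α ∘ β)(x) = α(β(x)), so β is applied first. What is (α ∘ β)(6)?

First apply β: β(6) = 9, then α(9) = 8. Thus (α ∘ β)(6) = 8.

8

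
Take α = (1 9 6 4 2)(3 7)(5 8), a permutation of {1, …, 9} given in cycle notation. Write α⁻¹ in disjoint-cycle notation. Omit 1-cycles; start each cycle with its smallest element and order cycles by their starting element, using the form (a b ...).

The inverse reverses each cycle.
Reversing each cycle of α and rotating so the smallest element leads gives (1 2 4 6 9)(3 7)(5 8).

(1 2 4 6 9)(3 7)(5 8)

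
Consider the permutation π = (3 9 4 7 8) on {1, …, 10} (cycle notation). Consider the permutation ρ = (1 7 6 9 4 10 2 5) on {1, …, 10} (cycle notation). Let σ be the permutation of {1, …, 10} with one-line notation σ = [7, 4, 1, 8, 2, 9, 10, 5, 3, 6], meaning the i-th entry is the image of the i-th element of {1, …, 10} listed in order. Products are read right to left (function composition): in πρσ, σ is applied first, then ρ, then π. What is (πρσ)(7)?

Apply the permutations in order: σ(7) = 10, then ρ(10) = 2, then π(2) = 2. So (πρσ)(7) = 2.

2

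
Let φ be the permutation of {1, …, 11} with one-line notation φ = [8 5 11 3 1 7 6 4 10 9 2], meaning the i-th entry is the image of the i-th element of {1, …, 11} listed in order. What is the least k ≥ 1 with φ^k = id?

Writing φ as disjoint cycles, the cycle lengths are 7, 2, 2.
The order is lcm(7, 2, 2) = 14.

14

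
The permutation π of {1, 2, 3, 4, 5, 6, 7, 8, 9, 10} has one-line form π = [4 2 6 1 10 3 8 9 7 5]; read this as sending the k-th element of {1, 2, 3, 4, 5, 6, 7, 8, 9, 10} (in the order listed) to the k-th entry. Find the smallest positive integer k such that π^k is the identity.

Writing π as disjoint cycles, the cycle lengths are 3, 2, 2, 2, 1.
The order is lcm(3, 2, 2, 2) = 6.

6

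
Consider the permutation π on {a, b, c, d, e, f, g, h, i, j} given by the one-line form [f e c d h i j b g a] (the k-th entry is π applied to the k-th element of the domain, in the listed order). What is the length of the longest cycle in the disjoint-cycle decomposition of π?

Decomposing into disjoint cycles gives (a f i g j)(b e h); the longest has length 5.

5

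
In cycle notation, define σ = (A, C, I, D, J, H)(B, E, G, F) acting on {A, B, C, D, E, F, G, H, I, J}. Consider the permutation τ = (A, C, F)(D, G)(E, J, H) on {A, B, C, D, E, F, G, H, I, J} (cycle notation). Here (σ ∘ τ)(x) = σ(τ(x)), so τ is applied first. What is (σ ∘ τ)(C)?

First apply τ: τ(C) = F, then σ(F) = B. Thus (σ ∘ τ)(C) = B.

B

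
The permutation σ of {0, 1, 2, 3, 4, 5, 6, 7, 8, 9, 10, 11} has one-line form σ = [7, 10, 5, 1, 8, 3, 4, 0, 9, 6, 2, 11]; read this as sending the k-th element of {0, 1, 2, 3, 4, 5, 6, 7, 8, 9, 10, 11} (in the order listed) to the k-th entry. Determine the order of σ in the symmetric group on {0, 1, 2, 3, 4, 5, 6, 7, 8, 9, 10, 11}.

20

The disjoint-cycle form of σ has cycle lengths 5, 4, 2, 1.
The order is lcm(5, 4, 2) = 20.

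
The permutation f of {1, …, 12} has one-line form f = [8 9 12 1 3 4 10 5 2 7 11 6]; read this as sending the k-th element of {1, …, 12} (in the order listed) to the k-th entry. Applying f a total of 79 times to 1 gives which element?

Tracing 1 → 8 → … returns to 1 after 7 steps, so 1 lies in a 7-cycle (1, 8, 5, 3, 12, 6, 4).
On a 7-cycle, f^7 is the identity, so f^79 = f^2 there (79 ≡ 2 mod 7).
Advancing 2 steps from 1: 1 → 8 → 5.

5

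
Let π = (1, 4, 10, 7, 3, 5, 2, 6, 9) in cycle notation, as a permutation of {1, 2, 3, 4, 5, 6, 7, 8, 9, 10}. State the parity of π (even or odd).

even

The cycle lengths are 9, 1.
A cycle of length ℓ contributes ℓ−1 transpositions, so π is a product of 8 transpositions — even.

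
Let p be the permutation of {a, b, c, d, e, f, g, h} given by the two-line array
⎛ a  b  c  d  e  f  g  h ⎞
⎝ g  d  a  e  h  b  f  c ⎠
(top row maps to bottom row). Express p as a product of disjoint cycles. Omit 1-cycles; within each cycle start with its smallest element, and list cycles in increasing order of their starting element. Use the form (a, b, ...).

(a, g, f, b, d, e, h, c)

Iterating p from a gives a → g → f → b → d → e → h → c → a; that is the 8-cycle (a, g, f, b, d, e, h, c).
Repeating from the next unused element and collecting all non-trivial cycles gives (a, g, f, b, d, e, h, c).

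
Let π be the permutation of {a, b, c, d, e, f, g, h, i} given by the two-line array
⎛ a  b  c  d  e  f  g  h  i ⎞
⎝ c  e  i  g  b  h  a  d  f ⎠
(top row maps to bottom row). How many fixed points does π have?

0

No element satisfies π(x) = x, so there are 0 fixed points.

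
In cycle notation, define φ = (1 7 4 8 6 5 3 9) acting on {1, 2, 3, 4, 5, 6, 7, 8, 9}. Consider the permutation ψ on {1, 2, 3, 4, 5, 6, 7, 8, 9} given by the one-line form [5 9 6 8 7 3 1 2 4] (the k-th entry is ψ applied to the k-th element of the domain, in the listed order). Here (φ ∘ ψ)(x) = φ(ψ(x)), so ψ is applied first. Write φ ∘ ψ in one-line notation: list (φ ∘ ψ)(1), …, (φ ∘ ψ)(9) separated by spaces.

Chase each element through ψ then φ: 1 → 5 → 3; 2 → 9 → 1; 3 → 6 → 5; 4 → 8 → 6; 5 → 7 → 4; 6 → 3 → 9; 7 → 1 → 7; 8 → 2 → 2; 9 → 4 → 8.
So φ ∘ ψ in one-line form is 3 1 5 6 4 9 7 2 8.

3 1 5 6 4 9 7 2 8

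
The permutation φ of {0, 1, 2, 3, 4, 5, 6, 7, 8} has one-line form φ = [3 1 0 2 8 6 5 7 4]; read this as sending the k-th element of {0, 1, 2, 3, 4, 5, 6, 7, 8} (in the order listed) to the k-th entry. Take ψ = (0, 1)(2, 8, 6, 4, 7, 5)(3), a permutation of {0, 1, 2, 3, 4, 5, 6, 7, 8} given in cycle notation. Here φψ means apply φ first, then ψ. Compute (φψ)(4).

(φψ)(4) = ψ(φ(4)). φ(4) = 8, then ψ(8) = 6. So (φψ)(4) = 6.

6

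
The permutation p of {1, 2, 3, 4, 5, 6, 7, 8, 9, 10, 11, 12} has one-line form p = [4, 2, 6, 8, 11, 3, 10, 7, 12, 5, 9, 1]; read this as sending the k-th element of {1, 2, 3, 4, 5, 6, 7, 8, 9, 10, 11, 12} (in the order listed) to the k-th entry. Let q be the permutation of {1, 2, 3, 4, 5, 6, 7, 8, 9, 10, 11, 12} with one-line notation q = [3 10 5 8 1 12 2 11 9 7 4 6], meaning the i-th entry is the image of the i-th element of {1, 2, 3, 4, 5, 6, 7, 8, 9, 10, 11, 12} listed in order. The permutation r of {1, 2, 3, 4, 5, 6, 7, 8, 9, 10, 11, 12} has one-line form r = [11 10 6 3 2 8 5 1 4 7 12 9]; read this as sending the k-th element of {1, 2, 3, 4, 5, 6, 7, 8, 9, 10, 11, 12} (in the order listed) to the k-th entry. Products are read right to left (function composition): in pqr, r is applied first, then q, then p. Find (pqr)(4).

(pqr)(4) = p(q(r(4))). r(4) = 3, then q(3) = 5, then p(5) = 11, so the result is 11.

11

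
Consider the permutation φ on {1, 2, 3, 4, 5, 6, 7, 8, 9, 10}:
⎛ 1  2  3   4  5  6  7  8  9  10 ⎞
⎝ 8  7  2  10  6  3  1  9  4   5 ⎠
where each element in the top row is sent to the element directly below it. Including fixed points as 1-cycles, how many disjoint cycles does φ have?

1

The cycle decomposition is (1, 8, 9, 4, 10, 5, 6, 3, 2, 7), which has 1 cycle (counting 1-cycles).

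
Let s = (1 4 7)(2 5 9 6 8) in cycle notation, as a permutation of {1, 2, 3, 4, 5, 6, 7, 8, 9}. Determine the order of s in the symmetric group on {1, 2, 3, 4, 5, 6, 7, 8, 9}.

15

The cycle type of s is (5, 3, 1).
The order of s is the least common multiple of its cycle lengths: lcm(5, 3) = 15.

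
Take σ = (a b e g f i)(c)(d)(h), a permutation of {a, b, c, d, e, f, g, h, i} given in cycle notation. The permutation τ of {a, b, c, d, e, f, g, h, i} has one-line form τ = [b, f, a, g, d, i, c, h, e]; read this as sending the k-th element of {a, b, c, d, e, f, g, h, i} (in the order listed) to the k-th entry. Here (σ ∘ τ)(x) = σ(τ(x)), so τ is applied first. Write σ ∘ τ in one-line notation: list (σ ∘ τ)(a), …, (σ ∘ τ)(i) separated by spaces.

(σ ∘ τ)(x) = σ(τ(x)). Computing each image: σ(τ(a)) = σ(b) = e, σ(τ(b)) = σ(f) = i, σ(τ(c)) = σ(a) = b, σ(τ(d)) = σ(g) = f, σ(τ(e)) = σ(d) = d, σ(τ(f)) = σ(i) = a, σ(τ(g)) = σ(c) = c, σ(τ(h)) = σ(h) = h, σ(τ(i)) = σ(e) = g.
Hence σ ∘ τ = [e i b f d a c h g].

e i b f d a c h g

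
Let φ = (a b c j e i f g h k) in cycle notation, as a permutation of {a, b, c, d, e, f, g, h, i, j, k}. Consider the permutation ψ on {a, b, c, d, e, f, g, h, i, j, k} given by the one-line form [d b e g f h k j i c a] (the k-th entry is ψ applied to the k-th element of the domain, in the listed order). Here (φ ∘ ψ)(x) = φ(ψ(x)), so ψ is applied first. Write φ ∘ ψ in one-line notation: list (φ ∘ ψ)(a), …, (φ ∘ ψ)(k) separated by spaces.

For each element, apply ψ then φ: a → d → d; b → b → c; c → e → i; d → g → h; e → f → g; f → h → k; g → k → a; h → j → e; i → i → f; j → c → j; k → a → b.
So φ ∘ ψ in one-line form is d c i h g k a e f j b.

d c i h g k a e f j b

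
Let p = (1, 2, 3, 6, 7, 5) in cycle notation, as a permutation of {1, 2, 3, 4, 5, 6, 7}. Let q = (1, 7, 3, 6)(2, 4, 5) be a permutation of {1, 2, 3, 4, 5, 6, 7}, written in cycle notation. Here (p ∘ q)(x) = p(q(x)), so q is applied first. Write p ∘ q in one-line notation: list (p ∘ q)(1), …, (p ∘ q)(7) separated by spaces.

For each element, apply q then p: 1 → 7 → 5; 2 → 4 → 4; 3 → 6 → 7; 4 → 5 → 1; 5 → 2 → 3; 6 → 1 → 2; 7 → 3 → 6.
So p ∘ q in one-line form is 5 4 7 1 3 2 6.

5 4 7 1 3 2 6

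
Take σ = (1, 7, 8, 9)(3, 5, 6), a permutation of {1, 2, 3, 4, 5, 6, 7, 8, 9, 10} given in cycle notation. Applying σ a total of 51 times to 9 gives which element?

8

9 lies in the 4-cycle (1, 7, 8, 9).
Since the cycle has length 4, σ^51 acts on it the same as σ^3 (51 mod 4 = 3).
Advancing 3 steps from 9: 9 → 1 → 7 → 8.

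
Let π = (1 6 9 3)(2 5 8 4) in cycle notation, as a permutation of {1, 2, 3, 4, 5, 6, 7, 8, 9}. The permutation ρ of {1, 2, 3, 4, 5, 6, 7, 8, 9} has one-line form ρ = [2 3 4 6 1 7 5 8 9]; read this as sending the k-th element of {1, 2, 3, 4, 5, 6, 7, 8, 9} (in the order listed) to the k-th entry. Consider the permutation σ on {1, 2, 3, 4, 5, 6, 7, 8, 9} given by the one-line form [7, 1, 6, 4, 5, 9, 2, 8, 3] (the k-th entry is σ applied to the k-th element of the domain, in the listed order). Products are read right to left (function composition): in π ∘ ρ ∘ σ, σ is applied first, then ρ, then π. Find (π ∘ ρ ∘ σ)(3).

7

(π ∘ ρ ∘ σ)(3) = π(ρ(σ(3))). σ(3) = 6, then ρ(6) = 7, then π(7) = 7, so the result is 7.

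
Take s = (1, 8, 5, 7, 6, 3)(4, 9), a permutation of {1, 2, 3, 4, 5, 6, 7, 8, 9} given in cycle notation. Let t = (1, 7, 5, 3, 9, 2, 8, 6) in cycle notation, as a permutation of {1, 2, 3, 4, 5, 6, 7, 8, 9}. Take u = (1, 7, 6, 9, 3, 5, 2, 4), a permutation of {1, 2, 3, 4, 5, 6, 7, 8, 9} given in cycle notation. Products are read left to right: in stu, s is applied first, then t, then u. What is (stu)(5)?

2

Chase 5: s(5) = 7; t(7) = 5; u(5) = 2. Hence (stu)(5) = 2.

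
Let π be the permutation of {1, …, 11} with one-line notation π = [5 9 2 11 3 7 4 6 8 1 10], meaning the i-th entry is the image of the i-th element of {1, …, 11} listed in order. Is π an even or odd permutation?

even

In disjoint-cycle form the cycle lengths are 11.
A cycle of length ℓ contributes ℓ−1 transpositions, so π is a product of 10 transpositions — even.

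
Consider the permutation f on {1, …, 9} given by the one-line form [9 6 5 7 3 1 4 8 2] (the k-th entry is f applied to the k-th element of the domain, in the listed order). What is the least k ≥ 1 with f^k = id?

4

Writing f as disjoint cycles, the cycle lengths are 4, 2, 2, 1.
The order is lcm(4, 2, 2) = 4.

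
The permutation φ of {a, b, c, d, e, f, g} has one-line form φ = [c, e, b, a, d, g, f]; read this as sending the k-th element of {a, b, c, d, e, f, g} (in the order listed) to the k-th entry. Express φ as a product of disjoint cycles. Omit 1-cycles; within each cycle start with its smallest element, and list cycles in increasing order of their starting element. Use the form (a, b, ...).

(a, c, b, e, d)(f, g)

Start at a and follow images: a → c → b → e → d → a, giving the cycle (a, c, b, e, d).
Continuing from each remaining unvisited element yields (a, c, b, e, d)(f, g).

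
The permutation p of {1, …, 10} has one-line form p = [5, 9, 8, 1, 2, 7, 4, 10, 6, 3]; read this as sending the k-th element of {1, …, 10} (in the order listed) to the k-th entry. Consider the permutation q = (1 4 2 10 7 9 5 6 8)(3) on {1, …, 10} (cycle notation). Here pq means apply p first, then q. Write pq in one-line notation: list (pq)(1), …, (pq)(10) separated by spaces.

6 5 1 4 10 9 2 7 8 3

For each element, apply p then q: 1 → 5 → 6; 2 → 9 → 5; 3 → 8 → 1; 4 → 1 → 4; 5 → 2 → 10; 6 → 7 → 9; 7 → 4 → 2; 8 → 10 → 7; 9 → 6 → 8; 10 → 3 → 3.
So pq in one-line form is 6 5 1 4 10 9 2 7 8 3.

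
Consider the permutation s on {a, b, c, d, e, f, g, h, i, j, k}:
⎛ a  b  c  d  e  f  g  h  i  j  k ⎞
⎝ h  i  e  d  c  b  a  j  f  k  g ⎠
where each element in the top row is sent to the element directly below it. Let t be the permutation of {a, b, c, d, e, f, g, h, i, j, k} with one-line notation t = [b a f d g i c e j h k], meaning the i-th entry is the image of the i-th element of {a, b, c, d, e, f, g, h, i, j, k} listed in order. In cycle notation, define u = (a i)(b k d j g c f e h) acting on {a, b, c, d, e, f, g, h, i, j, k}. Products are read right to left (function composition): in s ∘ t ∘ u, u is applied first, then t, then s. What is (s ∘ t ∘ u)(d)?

Apply the permutations in order: u(d) = j, then t(j) = h, then s(h) = j. So (s ∘ t ∘ u)(d) = j.

j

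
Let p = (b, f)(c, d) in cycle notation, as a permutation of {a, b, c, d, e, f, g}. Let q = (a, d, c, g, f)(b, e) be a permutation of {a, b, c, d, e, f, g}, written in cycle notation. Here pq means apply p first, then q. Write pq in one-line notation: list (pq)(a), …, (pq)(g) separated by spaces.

For each element, apply p then q: a → a → d; b → f → a; c → d → c; d → c → g; e → e → b; f → b → e; g → g → f.
So pq in one-line form is d a c g b e f.

d a c g b e f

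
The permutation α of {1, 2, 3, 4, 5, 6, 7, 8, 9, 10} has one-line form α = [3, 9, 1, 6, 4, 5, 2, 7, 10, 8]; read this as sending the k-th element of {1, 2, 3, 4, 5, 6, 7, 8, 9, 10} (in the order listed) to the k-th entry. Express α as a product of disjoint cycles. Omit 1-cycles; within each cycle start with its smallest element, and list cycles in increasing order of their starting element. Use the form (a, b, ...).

(1, 3)(2, 9, 10, 8, 7)(4, 6, 5)

From 1: 1 → 3 → 1, closing the cycle (1, 3).
Repeating from the next unused element and collecting all non-trivial cycles gives (1, 3)(2, 9, 10, 8, 7)(4, 6, 5).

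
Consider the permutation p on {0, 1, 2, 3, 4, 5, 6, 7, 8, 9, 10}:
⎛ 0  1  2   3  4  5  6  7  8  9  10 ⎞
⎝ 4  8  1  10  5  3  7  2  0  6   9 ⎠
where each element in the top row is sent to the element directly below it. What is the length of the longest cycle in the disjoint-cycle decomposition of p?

11

Decomposing into disjoint cycles gives (0 4 5 3 10 9 6 7 2 1 8); the longest has length 11.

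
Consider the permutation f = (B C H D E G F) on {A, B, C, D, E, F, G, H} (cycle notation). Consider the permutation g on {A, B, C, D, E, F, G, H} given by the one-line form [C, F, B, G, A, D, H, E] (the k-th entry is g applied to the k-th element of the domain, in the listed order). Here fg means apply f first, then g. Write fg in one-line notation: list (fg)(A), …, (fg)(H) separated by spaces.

Chase each element through f then g: A → A → C; B → C → B; C → H → E; D → E → A; E → G → H; F → B → F; G → F → D; H → D → G.
Collecting the images, fg = [C B E A H F D G].

C B E A H F D G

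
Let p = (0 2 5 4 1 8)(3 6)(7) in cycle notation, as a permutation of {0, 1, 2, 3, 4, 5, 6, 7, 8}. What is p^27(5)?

8

5 lies in the 6-cycle (0 2 5 4 1 8).
Powers repeat with period 6 on this cycle, and 27 mod 6 = 3, so p^27(5) = p^3(5).
Stepping 3 places around the cycle: 5 → 4 → 1 → 8.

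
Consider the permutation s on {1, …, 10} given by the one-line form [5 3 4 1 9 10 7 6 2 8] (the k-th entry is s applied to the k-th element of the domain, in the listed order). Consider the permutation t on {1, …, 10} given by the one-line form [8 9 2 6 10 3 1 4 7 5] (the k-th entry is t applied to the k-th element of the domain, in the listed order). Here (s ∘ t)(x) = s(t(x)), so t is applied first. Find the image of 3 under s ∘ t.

(s ∘ t)(3) = s(t(3)). t(3) = 2, then s(2) = 3. So (s ∘ t)(3) = 3.

3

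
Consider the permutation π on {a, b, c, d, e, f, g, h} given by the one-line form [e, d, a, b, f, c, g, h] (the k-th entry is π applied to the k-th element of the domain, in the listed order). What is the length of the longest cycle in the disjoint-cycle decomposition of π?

4

Decomposing into disjoint cycles gives (a, e, f, c)(b, d); the longest has length 4.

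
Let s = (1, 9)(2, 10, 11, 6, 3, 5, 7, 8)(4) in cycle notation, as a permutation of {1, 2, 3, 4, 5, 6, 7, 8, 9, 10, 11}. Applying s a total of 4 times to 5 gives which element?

5 lies in the 8-cycle (2, 10, 11, 6, 3, 5, 7, 8).
Advancing 4 steps from 5: 5 → 7 → 8 → 2 → 10.

10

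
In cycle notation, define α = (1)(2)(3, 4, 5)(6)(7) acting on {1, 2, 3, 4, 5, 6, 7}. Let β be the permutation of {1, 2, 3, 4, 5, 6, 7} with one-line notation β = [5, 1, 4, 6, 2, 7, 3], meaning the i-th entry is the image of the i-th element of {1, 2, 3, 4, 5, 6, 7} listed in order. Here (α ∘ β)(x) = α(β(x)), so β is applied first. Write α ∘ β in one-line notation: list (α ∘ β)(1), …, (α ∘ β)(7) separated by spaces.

(α ∘ β)(x) = α(β(x)). Computing each image: α(β(1)) = α(5) = 3, α(β(2)) = α(1) = 1, α(β(3)) = α(4) = 5, α(β(4)) = α(6) = 6, α(β(5)) = α(2) = 2, α(β(6)) = α(7) = 7, α(β(7)) = α(3) = 4.
Hence α ∘ β = [3 1 5 6 2 7 4].

3 1 5 6 2 7 4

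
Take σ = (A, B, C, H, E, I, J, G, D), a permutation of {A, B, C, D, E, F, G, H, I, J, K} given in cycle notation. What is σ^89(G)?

G lies in the 9-cycle (A, B, C, H, E, I, J, G, D).
Powers repeat with period 9 on this cycle, and 89 mod 9 = 8, so σ^89(G) = σ^8(G).
Stepping 8 places around the cycle: G → D → A → B → C → H → E → I → J.

J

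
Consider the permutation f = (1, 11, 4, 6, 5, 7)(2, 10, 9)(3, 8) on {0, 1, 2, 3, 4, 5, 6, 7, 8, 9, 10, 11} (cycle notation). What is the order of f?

6

The cycle type of f is (6, 3, 2, 1).
The order is lcm(6, 3, 2) = 6.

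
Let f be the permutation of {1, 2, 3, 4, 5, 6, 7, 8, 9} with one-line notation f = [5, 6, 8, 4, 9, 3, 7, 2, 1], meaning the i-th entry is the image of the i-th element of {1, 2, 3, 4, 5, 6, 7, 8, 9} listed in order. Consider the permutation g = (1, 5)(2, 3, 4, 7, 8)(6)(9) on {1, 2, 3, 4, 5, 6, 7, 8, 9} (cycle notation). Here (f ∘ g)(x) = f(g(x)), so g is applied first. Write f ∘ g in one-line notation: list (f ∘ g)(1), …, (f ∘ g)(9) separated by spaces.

Chase each element through g then f: 1 → 5 → 9; 2 → 3 → 8; 3 → 4 → 4; 4 → 7 → 7; 5 → 1 → 5; 6 → 6 → 3; 7 → 8 → 2; 8 → 2 → 6; 9 → 9 → 1.
So f ∘ g in one-line form is 9 8 4 7 5 3 2 6 1.

9 8 4 7 5 3 2 6 1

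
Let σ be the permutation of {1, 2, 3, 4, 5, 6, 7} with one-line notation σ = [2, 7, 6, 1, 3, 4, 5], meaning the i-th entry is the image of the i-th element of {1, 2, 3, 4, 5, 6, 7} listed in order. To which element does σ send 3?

6

3 is element number 3 of the domain, and entry number 3 of the one-line form is 6, so σ(3) = 6.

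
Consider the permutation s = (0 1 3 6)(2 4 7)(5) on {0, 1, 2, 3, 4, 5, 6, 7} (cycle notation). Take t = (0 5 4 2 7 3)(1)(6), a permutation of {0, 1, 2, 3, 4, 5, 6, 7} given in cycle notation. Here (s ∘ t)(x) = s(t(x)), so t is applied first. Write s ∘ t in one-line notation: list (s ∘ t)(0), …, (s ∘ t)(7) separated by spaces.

5 3 2 1 4 7 0 6

Chase each element through t then s: 0 → 5 → 5; 1 → 1 → 3; 2 → 7 → 2; 3 → 0 → 1; 4 → 2 → 4; 5 → 4 → 7; 6 → 6 → 0; 7 → 3 → 6.
Collecting the images, s ∘ t = [5 3 2 1 4 7 0 6].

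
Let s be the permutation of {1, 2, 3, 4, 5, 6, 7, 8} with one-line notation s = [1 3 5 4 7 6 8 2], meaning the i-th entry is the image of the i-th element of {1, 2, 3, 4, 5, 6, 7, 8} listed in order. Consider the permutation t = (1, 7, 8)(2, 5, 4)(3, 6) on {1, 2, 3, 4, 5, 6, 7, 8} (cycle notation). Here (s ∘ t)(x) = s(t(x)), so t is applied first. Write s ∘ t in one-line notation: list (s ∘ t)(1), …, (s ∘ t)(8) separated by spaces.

(s ∘ t)(x) = s(t(x)). Computing each image: s(t(1)) = s(7) = 8, s(t(2)) = s(5) = 7, s(t(3)) = s(6) = 6, s(t(4)) = s(2) = 3, s(t(5)) = s(4) = 4, s(t(6)) = s(3) = 5, s(t(7)) = s(8) = 2, s(t(8)) = s(1) = 1.
Hence s ∘ t = [8 7 6 3 4 5 2 1].

8 7 6 3 4 5 2 1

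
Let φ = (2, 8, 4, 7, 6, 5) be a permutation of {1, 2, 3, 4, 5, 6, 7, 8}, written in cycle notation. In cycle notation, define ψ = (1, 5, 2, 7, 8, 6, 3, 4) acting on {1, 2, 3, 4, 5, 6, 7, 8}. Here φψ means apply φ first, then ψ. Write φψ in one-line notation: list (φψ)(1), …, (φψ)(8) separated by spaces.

5 6 4 8 7 2 3 1

For each element, apply φ then ψ: 1 → 1 → 5; 2 → 8 → 6; 3 → 3 → 4; 4 → 7 → 8; 5 → 2 → 7; 6 → 5 → 2; 7 → 6 → 3; 8 → 4 → 1.
Collecting the images, φψ = [5 6 4 8 7 2 3 1].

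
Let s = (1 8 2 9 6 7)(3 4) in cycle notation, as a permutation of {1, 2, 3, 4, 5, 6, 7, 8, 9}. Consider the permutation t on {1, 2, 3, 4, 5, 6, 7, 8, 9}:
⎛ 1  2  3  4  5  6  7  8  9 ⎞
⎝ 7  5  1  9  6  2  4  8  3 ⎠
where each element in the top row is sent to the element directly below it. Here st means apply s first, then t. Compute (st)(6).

4

First apply s: s(6) = 7, then t(7) = 4. Thus (st)(6) = 4.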